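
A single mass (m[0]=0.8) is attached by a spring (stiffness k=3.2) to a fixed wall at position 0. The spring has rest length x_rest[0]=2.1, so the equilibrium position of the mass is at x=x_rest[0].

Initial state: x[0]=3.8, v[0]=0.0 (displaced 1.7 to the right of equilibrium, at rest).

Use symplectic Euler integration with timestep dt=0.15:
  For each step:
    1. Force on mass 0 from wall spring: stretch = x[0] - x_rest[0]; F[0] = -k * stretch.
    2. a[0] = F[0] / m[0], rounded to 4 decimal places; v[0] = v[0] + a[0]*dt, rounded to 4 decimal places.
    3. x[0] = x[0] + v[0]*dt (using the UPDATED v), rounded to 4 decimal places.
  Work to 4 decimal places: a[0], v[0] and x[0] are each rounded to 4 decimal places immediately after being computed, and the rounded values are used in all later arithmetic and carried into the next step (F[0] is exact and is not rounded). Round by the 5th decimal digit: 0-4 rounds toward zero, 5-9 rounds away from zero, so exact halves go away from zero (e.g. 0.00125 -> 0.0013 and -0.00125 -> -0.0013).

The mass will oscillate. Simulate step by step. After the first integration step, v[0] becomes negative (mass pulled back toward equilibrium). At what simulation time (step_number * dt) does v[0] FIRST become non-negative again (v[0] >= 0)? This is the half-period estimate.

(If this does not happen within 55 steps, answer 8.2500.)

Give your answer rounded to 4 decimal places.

Step 0: x=[3.8000] v=[0.0000]
Step 1: x=[3.6470] v=[-1.0200]
Step 2: x=[3.3548] v=[-1.9482]
Step 3: x=[2.9496] v=[-2.7011]
Step 4: x=[2.4680] v=[-3.2109]
Step 5: x=[1.9532] v=[-3.4317]
Step 6: x=[1.4517] v=[-3.3436]
Step 7: x=[1.0085] v=[-2.9546]
Step 8: x=[0.6635] v=[-2.2997]
Step 9: x=[0.4478] v=[-1.4378]
Step 10: x=[0.3808] v=[-0.4465]
Step 11: x=[0.4686] v=[0.5850]
First v>=0 after going negative at step 11, time=1.6500

Answer: 1.6500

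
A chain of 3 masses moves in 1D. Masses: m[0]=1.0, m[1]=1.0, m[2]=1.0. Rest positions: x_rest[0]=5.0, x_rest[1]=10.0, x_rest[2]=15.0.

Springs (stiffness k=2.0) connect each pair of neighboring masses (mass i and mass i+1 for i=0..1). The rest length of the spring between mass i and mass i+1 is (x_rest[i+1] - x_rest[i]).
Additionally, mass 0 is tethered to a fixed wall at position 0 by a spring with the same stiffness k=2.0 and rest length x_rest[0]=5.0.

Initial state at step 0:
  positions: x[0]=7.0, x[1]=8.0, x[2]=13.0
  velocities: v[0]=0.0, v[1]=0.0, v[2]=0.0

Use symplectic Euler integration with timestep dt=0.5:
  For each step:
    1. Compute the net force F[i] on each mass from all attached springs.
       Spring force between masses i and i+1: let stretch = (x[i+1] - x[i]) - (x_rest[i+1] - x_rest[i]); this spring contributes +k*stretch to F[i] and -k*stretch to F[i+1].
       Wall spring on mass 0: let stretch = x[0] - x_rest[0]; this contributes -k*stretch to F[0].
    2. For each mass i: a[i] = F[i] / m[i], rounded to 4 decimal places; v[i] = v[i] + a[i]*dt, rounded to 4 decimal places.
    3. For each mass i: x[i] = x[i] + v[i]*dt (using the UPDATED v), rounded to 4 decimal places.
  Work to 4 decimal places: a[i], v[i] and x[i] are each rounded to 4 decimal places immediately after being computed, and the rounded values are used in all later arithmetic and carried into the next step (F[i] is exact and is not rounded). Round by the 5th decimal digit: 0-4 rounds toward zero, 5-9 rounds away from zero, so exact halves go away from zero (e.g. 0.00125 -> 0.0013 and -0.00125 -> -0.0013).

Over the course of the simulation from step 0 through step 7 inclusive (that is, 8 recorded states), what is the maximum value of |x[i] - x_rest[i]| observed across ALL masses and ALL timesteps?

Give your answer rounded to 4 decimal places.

Answer: 3.0000

Derivation:
Step 0: x=[7.0000 8.0000 13.0000] v=[0.0000 0.0000 0.0000]
Step 1: x=[4.0000 10.0000 13.0000] v=[-6.0000 4.0000 0.0000]
Step 2: x=[2.0000 10.5000 14.0000] v=[-4.0000 1.0000 2.0000]
Step 3: x=[3.2500 8.5000 15.7500] v=[2.5000 -4.0000 3.5000]
Step 4: x=[5.5000 7.5000 16.3750] v=[4.5000 -2.0000 1.2500]
Step 5: x=[6.0000 9.9375 15.0625] v=[1.0000 4.8750 -2.6250]
Step 6: x=[5.4688 12.9688 13.6875] v=[-1.0625 6.0625 -2.7500]
Step 7: x=[5.9532 12.6094 14.4532] v=[0.9687 -0.7188 1.5313]
Max displacement = 3.0000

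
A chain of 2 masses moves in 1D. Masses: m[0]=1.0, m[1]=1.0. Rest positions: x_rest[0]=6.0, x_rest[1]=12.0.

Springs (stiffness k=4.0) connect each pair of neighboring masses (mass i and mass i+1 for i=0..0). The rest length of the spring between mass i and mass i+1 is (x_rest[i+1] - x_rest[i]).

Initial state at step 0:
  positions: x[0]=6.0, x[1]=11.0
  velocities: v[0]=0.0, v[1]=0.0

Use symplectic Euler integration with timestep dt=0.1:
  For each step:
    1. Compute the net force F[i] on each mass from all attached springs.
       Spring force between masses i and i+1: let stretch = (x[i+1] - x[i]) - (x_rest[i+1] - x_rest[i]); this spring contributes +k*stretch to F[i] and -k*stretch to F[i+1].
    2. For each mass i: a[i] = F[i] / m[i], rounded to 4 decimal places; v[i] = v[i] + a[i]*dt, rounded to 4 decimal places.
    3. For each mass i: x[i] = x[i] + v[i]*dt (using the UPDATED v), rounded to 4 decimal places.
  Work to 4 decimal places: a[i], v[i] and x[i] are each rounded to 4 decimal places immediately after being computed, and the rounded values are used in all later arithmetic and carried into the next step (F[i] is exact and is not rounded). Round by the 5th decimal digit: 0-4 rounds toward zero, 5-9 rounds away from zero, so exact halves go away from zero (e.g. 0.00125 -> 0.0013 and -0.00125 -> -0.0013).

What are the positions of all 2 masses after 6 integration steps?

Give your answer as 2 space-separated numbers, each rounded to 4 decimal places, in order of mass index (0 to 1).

Step 0: x=[6.0000 11.0000] v=[0.0000 0.0000]
Step 1: x=[5.9600 11.0400] v=[-0.4000 0.4000]
Step 2: x=[5.8832 11.1168] v=[-0.7680 0.7680]
Step 3: x=[5.7757 11.2243] v=[-1.0746 1.0746]
Step 4: x=[5.6462 11.3538] v=[-1.2952 1.2952]
Step 5: x=[5.5050 11.4950] v=[-1.4122 1.4122]
Step 6: x=[5.3634 11.6366] v=[-1.4162 1.4162]

Answer: 5.3634 11.6366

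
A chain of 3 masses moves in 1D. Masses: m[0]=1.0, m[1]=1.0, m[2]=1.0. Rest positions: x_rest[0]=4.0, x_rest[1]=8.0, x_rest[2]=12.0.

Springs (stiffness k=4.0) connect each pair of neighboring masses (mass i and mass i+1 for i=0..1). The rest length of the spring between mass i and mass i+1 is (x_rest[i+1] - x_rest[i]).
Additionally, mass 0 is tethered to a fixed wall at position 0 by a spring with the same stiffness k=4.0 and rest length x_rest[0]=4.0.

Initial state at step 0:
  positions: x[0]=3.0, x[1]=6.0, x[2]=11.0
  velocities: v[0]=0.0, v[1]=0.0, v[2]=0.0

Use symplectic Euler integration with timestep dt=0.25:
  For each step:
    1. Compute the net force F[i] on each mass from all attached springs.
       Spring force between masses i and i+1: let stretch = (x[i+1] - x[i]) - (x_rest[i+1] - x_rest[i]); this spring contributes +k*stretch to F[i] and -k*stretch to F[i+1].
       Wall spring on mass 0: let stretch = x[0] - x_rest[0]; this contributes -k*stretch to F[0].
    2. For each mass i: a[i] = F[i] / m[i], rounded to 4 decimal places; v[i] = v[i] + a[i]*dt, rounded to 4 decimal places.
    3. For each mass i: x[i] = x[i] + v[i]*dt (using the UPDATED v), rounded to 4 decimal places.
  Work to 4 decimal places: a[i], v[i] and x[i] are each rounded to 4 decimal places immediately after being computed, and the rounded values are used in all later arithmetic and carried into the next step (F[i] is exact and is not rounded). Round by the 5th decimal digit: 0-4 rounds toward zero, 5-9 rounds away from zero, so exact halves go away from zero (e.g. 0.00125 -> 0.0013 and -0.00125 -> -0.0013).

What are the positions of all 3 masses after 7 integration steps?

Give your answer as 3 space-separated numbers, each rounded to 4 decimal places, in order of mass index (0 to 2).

Step 0: x=[3.0000 6.0000 11.0000] v=[0.0000 0.0000 0.0000]
Step 1: x=[3.0000 6.5000 10.7500] v=[0.0000 2.0000 -1.0000]
Step 2: x=[3.1250 7.1875 10.4375] v=[0.5000 2.7500 -1.2500]
Step 3: x=[3.4844 7.6719 10.3125] v=[1.4375 1.9375 -0.5000]
Step 4: x=[4.0196 7.7696 10.5274] v=[2.1406 0.3906 0.8594]
Step 5: x=[4.4874 7.6192 11.0528] v=[1.8710 -0.6016 2.1016]
Step 6: x=[4.6163 7.5443 11.7198] v=[0.5154 -0.2998 2.6680]
Step 7: x=[4.3231 7.7812 12.3429] v=[-1.1729 0.9477 2.4925]

Answer: 4.3231 7.7812 12.3429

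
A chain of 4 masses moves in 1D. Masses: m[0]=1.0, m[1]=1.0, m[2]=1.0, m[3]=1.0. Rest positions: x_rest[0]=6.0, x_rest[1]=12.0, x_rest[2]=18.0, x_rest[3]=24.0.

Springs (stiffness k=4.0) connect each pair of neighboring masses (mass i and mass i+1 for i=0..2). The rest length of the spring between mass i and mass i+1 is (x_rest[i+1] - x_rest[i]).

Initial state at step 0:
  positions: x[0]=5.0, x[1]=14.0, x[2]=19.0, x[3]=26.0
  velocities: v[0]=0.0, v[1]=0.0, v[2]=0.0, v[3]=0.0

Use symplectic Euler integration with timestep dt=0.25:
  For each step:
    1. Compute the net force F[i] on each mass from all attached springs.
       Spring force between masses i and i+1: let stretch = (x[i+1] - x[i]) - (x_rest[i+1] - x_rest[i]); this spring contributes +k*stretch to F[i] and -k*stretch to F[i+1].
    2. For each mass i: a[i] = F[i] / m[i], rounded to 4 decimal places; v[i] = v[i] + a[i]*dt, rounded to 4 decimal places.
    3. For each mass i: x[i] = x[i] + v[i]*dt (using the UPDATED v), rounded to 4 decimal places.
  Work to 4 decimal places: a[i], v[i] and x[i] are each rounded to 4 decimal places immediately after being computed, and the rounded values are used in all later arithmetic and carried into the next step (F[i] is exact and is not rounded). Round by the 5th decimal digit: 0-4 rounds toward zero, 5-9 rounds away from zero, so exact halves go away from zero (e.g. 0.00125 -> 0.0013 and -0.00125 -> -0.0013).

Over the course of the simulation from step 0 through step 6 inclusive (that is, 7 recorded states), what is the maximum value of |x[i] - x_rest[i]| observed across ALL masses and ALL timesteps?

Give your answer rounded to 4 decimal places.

Answer: 2.4443

Derivation:
Step 0: x=[5.0000 14.0000 19.0000 26.0000] v=[0.0000 0.0000 0.0000 0.0000]
Step 1: x=[5.7500 13.0000 19.5000 25.7500] v=[3.0000 -4.0000 2.0000 -1.0000]
Step 2: x=[6.8125 11.8125 19.9375 25.4375] v=[4.2500 -4.7500 1.7500 -1.2500]
Step 3: x=[7.6250 11.4063 19.7188 25.2500] v=[3.2500 -1.6250 -0.8750 -0.7500]
Step 4: x=[7.8828 12.1329 18.8047 25.1797] v=[1.0313 2.9062 -3.6563 -0.2812]
Step 5: x=[7.7032 13.4649 17.8164 25.0157] v=[-0.7186 5.3279 -3.9531 -0.6562]
Step 6: x=[7.4640 14.4443 17.5401 24.5518] v=[-0.9569 3.9177 -1.1053 -1.8555]
Max displacement = 2.4443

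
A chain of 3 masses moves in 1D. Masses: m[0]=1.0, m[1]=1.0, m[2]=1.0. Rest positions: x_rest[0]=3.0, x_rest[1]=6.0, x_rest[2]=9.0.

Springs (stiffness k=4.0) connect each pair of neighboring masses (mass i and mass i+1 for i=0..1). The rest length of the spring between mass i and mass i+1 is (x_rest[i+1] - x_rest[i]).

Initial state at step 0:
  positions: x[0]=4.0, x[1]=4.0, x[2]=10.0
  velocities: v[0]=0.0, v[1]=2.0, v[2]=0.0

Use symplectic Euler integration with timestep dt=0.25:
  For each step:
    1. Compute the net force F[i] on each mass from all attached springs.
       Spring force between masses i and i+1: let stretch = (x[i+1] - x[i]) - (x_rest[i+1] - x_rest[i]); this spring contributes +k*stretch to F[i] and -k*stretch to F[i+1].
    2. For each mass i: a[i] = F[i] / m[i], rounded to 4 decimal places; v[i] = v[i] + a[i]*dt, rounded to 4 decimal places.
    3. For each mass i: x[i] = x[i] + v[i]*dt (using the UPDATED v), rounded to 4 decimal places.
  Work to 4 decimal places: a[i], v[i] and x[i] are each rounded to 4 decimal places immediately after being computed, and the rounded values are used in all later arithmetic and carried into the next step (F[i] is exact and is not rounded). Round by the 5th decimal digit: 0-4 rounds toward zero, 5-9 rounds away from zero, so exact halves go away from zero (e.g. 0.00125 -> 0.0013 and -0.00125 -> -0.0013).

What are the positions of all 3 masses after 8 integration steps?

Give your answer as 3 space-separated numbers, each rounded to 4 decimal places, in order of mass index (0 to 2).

Step 0: x=[4.0000 4.0000 10.0000] v=[0.0000 2.0000 0.0000]
Step 1: x=[3.2500 6.0000 9.2500] v=[-3.0000 8.0000 -3.0000]
Step 2: x=[2.4375 8.1250 8.4375] v=[-3.2500 8.5000 -3.2500]
Step 3: x=[2.2969 8.9063 8.2969] v=[-0.5625 3.1250 -0.5625]
Step 4: x=[3.0586 7.8829 9.0586] v=[3.0469 -4.0938 3.0469]
Step 5: x=[4.2764 5.9473 10.2764] v=[4.8712 -7.7424 4.8712]
Step 6: x=[5.1619 4.6763 11.1619] v=[3.5421 -5.0842 3.5421]
Step 7: x=[5.1760 5.1481 11.1760] v=[0.0565 1.8870 0.0565]
Step 8: x=[4.4332 7.1338 10.4332] v=[-2.9714 7.9428 -2.9714]

Answer: 4.4332 7.1338 10.4332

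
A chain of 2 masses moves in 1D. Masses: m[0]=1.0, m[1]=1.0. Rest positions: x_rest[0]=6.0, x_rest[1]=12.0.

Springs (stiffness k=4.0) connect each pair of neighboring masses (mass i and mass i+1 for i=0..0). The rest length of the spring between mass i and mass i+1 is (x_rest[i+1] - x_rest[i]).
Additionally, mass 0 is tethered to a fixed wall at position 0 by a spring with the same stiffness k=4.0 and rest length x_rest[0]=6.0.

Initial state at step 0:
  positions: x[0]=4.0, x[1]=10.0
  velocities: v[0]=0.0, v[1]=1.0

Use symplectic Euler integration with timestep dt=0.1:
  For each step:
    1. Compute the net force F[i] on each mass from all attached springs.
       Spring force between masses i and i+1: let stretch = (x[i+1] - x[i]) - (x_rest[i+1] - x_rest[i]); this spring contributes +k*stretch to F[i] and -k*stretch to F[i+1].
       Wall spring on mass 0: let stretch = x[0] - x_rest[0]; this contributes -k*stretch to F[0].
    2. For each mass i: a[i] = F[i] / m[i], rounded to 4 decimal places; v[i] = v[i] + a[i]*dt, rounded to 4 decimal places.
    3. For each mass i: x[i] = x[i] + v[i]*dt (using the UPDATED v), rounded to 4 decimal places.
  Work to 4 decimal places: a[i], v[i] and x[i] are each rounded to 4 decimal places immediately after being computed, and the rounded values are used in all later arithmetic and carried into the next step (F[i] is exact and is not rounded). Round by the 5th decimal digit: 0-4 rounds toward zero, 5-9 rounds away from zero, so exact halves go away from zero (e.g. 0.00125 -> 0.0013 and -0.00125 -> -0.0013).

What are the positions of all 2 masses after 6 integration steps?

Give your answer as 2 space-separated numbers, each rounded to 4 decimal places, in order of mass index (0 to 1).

Answer: 5.3978 10.6704

Derivation:
Step 0: x=[4.0000 10.0000] v=[0.0000 1.0000]
Step 1: x=[4.0800 10.1000] v=[0.8000 1.0000]
Step 2: x=[4.2376 10.1992] v=[1.5760 0.9920]
Step 3: x=[4.4642 10.2999] v=[2.2656 1.0074]
Step 4: x=[4.7456 10.4072] v=[2.8142 1.0731]
Step 5: x=[5.0637 10.5281] v=[3.1806 1.2085]
Step 6: x=[5.3978 10.6704] v=[3.3409 1.4227]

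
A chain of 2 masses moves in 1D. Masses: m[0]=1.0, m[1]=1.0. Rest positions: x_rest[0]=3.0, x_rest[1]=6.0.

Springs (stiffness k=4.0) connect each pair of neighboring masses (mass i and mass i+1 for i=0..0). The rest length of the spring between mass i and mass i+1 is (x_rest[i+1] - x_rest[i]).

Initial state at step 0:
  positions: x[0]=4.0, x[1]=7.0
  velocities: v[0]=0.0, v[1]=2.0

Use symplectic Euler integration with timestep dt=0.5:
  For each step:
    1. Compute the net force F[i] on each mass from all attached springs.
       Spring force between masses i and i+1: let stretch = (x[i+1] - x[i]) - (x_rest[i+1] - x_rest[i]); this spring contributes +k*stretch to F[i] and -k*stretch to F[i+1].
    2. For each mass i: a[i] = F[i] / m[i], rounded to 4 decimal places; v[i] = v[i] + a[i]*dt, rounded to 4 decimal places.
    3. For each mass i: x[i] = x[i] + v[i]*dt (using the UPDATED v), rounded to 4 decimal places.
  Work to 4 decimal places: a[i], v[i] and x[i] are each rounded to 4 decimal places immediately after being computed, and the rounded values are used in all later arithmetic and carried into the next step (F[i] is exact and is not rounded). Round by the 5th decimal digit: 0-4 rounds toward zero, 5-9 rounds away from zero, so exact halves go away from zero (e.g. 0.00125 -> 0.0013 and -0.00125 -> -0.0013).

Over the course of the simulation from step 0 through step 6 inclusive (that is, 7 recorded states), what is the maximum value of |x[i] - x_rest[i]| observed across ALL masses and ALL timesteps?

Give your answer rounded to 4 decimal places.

Answer: 4.0000

Derivation:
Step 0: x=[4.0000 7.0000] v=[0.0000 2.0000]
Step 1: x=[4.0000 8.0000] v=[0.0000 2.0000]
Step 2: x=[5.0000 8.0000] v=[2.0000 0.0000]
Step 3: x=[6.0000 8.0000] v=[2.0000 0.0000]
Step 4: x=[6.0000 9.0000] v=[0.0000 2.0000]
Step 5: x=[6.0000 10.0000] v=[0.0000 2.0000]
Step 6: x=[7.0000 10.0000] v=[2.0000 0.0000]
Max displacement = 4.0000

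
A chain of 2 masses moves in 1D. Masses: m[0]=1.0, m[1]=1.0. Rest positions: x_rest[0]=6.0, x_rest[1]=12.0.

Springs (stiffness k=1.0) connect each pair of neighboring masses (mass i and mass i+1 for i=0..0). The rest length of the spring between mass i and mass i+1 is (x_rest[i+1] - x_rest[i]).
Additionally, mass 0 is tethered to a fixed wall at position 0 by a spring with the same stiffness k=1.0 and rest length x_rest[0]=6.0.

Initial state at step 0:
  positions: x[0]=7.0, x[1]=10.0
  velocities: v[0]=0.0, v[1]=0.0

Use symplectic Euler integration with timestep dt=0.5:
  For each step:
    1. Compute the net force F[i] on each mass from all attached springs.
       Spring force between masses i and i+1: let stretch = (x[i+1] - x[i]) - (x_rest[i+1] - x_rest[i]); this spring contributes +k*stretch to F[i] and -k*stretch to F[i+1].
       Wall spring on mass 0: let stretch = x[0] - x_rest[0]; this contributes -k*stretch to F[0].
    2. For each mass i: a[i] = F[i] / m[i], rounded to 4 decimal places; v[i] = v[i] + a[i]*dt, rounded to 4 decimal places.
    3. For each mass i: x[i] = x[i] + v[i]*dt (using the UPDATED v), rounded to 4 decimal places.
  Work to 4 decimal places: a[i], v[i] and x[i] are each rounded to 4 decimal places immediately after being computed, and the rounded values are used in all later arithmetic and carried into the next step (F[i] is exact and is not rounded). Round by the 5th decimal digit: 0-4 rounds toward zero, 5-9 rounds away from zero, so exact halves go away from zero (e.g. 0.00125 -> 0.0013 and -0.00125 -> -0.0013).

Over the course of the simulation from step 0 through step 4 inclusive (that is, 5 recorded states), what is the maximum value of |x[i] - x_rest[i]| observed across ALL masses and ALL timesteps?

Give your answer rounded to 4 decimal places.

Step 0: x=[7.0000 10.0000] v=[0.0000 0.0000]
Step 1: x=[6.0000 10.7500] v=[-2.0000 1.5000]
Step 2: x=[4.6875 11.8125] v=[-2.6250 2.1250]
Step 3: x=[3.9844 12.5938] v=[-1.4063 1.5625]
Step 4: x=[4.4375 12.7227] v=[0.9062 0.2578]
Max displacement = 2.0156

Answer: 2.0156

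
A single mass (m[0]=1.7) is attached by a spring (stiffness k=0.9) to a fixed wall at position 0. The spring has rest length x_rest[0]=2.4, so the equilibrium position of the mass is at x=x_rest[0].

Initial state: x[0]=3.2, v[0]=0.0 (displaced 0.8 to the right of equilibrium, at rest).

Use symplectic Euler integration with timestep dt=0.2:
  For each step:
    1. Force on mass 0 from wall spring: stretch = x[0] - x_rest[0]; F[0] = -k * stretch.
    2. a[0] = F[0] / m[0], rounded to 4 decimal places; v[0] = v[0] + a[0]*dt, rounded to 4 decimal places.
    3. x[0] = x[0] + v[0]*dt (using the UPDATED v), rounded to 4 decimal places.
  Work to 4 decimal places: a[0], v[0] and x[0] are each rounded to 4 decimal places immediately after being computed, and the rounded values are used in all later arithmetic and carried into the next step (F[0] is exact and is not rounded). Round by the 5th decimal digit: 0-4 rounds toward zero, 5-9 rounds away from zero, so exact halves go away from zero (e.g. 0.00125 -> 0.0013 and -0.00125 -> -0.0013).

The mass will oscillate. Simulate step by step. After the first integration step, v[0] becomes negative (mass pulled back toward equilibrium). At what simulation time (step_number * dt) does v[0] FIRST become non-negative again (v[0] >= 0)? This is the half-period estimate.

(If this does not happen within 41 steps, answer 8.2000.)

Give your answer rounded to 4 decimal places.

Answer: 4.4000

Derivation:
Step 0: x=[3.2000] v=[0.0000]
Step 1: x=[3.1831] v=[-0.0847]
Step 2: x=[3.1496] v=[-0.1676]
Step 3: x=[3.1002] v=[-0.2470]
Step 4: x=[3.0360] v=[-0.3211]
Step 5: x=[2.9583] v=[-0.3884]
Step 6: x=[2.8688] v=[-0.4475]
Step 7: x=[2.7694] v=[-0.4971]
Step 8: x=[2.6622] v=[-0.5362]
Step 9: x=[2.5494] v=[-0.5640]
Step 10: x=[2.4334] v=[-0.5798]
Step 11: x=[2.3167] v=[-0.5833]
Step 12: x=[2.2018] v=[-0.5745]
Step 13: x=[2.0911] v=[-0.5535]
Step 14: x=[1.9869] v=[-0.5208]
Step 15: x=[1.8915] v=[-0.4771]
Step 16: x=[1.8068] v=[-0.4233]
Step 17: x=[1.7347] v=[-0.3605]
Step 18: x=[1.6767] v=[-0.2901]
Step 19: x=[1.6340] v=[-0.2135]
Step 20: x=[1.6075] v=[-0.1324]
Step 21: x=[1.5978] v=[-0.0485]
Step 22: x=[1.6051] v=[0.0364]
First v>=0 after going negative at step 22, time=4.4000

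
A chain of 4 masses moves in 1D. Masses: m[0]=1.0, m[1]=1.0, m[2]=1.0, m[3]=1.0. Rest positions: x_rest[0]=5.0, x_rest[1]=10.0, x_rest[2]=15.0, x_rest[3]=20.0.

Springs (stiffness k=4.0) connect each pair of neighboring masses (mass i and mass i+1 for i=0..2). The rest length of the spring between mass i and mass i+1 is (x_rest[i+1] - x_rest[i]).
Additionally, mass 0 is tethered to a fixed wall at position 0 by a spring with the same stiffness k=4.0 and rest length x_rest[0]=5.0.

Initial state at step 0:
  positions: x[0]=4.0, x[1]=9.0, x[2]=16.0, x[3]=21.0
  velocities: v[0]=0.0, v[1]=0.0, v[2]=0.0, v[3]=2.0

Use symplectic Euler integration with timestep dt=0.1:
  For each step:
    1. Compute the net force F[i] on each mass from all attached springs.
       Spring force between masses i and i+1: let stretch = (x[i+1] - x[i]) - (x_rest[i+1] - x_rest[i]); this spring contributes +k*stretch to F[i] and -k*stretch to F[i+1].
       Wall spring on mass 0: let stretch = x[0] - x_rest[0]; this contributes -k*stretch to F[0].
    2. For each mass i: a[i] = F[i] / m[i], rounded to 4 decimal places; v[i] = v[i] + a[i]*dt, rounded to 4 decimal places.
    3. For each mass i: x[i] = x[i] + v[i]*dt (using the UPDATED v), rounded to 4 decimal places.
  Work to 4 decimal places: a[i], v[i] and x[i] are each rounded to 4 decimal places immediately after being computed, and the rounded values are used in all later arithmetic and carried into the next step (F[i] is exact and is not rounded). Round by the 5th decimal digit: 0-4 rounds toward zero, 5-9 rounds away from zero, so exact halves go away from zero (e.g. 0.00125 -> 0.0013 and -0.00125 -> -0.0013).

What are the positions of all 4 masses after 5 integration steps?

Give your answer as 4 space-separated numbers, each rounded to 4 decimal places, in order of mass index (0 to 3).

Step 0: x=[4.0000 9.0000 16.0000 21.0000] v=[0.0000 0.0000 0.0000 2.0000]
Step 1: x=[4.0400 9.0800 15.9200 21.2000] v=[0.4000 0.8000 -0.8000 2.0000]
Step 2: x=[4.1200 9.2320 15.7776 21.3888] v=[0.8000 1.5200 -1.4240 1.8880]
Step 3: x=[4.2397 9.4413 15.5978 21.5532] v=[1.1968 2.0934 -1.7978 1.6435]
Step 4: x=[4.3979 9.6888 15.4100 21.6793] v=[1.5816 2.4754 -1.8782 1.2613]
Step 5: x=[4.5918 9.9536 15.2441 21.7547] v=[1.9388 2.6475 -1.6590 0.7536]

Answer: 4.5918 9.9536 15.2441 21.7547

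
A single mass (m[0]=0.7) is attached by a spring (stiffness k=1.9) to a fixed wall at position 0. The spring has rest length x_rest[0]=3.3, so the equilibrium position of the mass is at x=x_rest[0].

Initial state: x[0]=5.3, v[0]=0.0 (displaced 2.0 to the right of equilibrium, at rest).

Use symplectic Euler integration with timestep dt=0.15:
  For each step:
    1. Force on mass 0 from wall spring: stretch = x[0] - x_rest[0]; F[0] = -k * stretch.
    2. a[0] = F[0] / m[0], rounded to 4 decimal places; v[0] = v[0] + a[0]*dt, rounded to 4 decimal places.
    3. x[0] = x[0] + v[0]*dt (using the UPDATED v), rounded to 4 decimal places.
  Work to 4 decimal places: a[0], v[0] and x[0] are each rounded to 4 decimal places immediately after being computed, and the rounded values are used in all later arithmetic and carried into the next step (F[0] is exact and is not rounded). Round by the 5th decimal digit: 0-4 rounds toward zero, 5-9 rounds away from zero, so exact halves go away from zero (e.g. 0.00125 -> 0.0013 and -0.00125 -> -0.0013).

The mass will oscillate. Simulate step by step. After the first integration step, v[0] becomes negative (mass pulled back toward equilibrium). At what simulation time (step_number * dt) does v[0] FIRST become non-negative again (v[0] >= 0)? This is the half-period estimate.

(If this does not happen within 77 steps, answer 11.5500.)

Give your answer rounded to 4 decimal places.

Answer: 1.9500

Derivation:
Step 0: x=[5.3000] v=[0.0000]
Step 1: x=[5.1779] v=[-0.8143]
Step 2: x=[4.9411] v=[-1.5789]
Step 3: x=[4.6040] v=[-2.2471]
Step 4: x=[4.1873] v=[-2.7780]
Step 5: x=[3.7164] v=[-3.1393]
Step 6: x=[3.2201] v=[-3.3088]
Step 7: x=[2.7287] v=[-3.2763]
Step 8: x=[2.2721] v=[-3.0437]
Step 9: x=[1.8783] v=[-2.6252]
Step 10: x=[1.5713] v=[-2.0464]
Step 11: x=[1.3699] v=[-1.3426]
Step 12: x=[1.2864] v=[-0.5568]
Step 13: x=[1.3259] v=[0.2630]
First v>=0 after going negative at step 13, time=1.9500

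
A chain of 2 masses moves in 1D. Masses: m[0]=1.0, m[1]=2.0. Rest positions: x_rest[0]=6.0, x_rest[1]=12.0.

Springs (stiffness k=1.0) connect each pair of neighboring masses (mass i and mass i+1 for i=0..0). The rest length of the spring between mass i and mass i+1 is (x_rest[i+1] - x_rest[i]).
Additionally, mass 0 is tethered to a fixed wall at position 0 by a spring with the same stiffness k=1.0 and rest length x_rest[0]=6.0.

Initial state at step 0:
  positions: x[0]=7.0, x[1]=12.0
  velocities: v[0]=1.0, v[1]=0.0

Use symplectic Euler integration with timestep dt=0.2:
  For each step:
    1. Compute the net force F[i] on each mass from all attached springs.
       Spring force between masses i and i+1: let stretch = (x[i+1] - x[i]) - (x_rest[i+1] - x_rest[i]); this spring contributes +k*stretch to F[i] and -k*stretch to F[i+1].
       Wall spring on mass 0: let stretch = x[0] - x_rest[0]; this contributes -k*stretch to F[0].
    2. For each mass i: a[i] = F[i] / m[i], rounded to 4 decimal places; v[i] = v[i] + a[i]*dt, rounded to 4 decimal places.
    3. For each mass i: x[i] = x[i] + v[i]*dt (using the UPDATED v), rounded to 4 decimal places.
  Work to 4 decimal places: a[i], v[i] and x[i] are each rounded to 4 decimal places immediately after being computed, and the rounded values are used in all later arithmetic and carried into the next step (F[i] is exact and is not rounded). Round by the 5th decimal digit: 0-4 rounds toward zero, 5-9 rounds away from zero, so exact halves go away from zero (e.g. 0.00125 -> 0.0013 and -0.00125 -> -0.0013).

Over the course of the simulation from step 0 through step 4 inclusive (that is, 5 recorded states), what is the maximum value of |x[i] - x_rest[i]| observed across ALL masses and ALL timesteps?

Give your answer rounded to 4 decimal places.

Step 0: x=[7.0000 12.0000] v=[1.0000 0.0000]
Step 1: x=[7.1200 12.0200] v=[0.6000 0.1000]
Step 2: x=[7.1512 12.0620] v=[0.1560 0.2100]
Step 3: x=[7.0928 12.1258] v=[-0.2921 0.3189]
Step 4: x=[6.9520 12.2089] v=[-0.7041 0.4156]
Max displacement = 1.1512

Answer: 1.1512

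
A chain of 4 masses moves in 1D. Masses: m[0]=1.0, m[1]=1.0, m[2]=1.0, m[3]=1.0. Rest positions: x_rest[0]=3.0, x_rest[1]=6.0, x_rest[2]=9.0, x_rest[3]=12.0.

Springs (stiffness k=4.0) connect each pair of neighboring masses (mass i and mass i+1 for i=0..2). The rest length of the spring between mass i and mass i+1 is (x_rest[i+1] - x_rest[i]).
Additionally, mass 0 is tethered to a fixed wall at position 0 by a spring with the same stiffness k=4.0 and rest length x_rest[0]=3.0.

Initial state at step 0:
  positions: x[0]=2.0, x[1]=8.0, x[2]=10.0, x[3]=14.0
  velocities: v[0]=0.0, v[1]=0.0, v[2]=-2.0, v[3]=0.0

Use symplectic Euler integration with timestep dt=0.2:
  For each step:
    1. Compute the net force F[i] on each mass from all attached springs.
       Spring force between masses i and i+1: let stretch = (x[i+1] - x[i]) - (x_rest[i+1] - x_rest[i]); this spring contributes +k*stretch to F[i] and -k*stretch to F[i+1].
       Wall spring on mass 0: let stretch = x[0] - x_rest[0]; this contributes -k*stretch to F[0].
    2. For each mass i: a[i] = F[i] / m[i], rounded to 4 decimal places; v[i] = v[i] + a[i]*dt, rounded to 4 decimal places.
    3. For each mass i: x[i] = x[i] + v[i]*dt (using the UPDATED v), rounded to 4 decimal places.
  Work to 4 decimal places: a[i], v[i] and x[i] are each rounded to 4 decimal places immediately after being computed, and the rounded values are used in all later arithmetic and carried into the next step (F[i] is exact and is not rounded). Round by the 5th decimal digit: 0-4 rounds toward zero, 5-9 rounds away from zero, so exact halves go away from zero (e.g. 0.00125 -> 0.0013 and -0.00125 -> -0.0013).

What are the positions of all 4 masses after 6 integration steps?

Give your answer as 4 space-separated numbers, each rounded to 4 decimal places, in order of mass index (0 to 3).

Answer: 3.4997 6.4821 8.9016 12.0981

Derivation:
Step 0: x=[2.0000 8.0000 10.0000 14.0000] v=[0.0000 0.0000 -2.0000 0.0000]
Step 1: x=[2.6400 7.3600 9.9200 13.8400] v=[3.2000 -3.2000 -0.4000 -0.8000]
Step 2: x=[3.6128 6.3744 10.0576 13.5328] v=[4.8640 -4.9280 0.6880 -1.5360]
Step 3: x=[4.4494 5.5363 10.1619 13.1496] v=[4.1830 -4.1907 0.5216 -1.9162]
Step 4: x=[4.7480 5.2644 10.0042 12.7683] v=[1.4930 -1.3597 -0.7887 -1.9064]
Step 5: x=[4.3695 5.6682 9.5303 12.4248] v=[-1.8923 2.0190 -2.3693 -1.7177]
Step 6: x=[3.4997 6.4821 8.9016 12.0981] v=[-4.3489 4.0697 -3.1434 -1.6333]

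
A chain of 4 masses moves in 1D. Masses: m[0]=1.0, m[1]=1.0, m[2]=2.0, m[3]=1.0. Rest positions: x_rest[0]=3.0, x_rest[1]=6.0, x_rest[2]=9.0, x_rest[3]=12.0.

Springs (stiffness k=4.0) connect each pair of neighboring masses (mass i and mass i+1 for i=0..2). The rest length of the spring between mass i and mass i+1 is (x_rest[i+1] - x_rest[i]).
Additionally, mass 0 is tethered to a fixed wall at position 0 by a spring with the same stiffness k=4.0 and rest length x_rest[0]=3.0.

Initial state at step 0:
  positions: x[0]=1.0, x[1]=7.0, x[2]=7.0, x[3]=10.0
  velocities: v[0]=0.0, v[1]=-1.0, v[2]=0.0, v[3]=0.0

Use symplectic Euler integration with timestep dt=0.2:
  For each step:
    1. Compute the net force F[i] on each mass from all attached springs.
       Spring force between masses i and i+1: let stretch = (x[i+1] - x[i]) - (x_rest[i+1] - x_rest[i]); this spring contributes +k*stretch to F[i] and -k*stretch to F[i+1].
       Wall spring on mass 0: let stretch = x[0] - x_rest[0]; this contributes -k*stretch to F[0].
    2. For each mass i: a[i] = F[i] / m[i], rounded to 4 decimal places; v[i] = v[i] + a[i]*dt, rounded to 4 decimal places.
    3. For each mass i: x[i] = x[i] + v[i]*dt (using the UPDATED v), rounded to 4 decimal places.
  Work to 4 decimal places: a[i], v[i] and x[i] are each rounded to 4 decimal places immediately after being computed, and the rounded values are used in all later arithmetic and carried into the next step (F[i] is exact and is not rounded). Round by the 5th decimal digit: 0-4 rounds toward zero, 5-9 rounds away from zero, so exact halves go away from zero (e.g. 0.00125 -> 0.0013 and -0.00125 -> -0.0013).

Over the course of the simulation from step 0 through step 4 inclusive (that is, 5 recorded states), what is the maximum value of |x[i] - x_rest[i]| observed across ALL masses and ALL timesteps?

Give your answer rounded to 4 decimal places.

Answer: 3.3421

Derivation:
Step 0: x=[1.0000 7.0000 7.0000 10.0000] v=[0.0000 -1.0000 0.0000 0.0000]
Step 1: x=[1.8000 5.8400 7.2400 10.0000] v=[4.0000 -5.8000 1.2000 0.0000]
Step 2: x=[2.9584 4.2576 7.5888 10.0384] v=[5.7920 -7.9120 1.7440 0.1920]
Step 3: x=[3.8513 3.0003 7.8671 10.1649] v=[4.4646 -6.2864 1.3914 0.6323]
Step 4: x=[3.9919 2.6579 7.9399 10.4037] v=[0.7028 -1.7122 0.3638 1.1941]
Max displacement = 3.3421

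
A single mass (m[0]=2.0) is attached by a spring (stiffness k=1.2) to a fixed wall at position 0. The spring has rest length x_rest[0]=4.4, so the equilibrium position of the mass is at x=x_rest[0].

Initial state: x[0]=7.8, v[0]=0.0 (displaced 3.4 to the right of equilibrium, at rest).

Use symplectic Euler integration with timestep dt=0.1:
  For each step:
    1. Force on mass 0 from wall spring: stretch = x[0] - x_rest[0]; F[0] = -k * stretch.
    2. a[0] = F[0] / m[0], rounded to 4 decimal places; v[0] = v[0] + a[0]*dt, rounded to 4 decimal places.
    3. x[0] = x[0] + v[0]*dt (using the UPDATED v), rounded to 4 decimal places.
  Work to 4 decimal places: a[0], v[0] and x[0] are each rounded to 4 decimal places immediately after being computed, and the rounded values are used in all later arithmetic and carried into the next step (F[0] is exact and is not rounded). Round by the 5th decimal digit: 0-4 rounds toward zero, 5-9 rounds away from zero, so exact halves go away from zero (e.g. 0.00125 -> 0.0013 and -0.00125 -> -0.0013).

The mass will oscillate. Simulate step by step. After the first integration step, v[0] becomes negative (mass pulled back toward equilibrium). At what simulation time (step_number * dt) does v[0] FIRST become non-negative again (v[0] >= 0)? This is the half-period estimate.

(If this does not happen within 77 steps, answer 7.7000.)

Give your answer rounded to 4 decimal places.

Answer: 4.1000

Derivation:
Step 0: x=[7.8000] v=[0.0000]
Step 1: x=[7.7796] v=[-0.2040]
Step 2: x=[7.7389] v=[-0.4068]
Step 3: x=[7.6782] v=[-0.6071]
Step 4: x=[7.5978] v=[-0.8038]
Step 5: x=[7.4982] v=[-0.9957]
Step 6: x=[7.3800] v=[-1.1816]
Step 7: x=[7.2440] v=[-1.3604]
Step 8: x=[7.0909] v=[-1.5310]
Step 9: x=[6.9217] v=[-1.6925]
Step 10: x=[6.7373] v=[-1.8438]
Step 11: x=[6.5389] v=[-1.9840]
Step 12: x=[6.3277] v=[-2.1123]
Step 13: x=[6.1049] v=[-2.2280]
Step 14: x=[5.8719] v=[-2.3303]
Step 15: x=[5.6300] v=[-2.4186]
Step 16: x=[5.3808] v=[-2.4924]
Step 17: x=[5.1257] v=[-2.5513]
Step 18: x=[4.8662] v=[-2.5948]
Step 19: x=[4.6039] v=[-2.6228]
Step 20: x=[4.3404] v=[-2.6350]
Step 21: x=[4.0773] v=[-2.6314]
Step 22: x=[3.8161] v=[-2.6120]
Step 23: x=[3.5584] v=[-2.5770]
Step 24: x=[3.3058] v=[-2.5265]
Step 25: x=[3.0597] v=[-2.4609]
Step 26: x=[2.8217] v=[-2.3805]
Step 27: x=[2.5931] v=[-2.2858]
Step 28: x=[2.3754] v=[-2.1774]
Step 29: x=[2.1698] v=[-2.0559]
Step 30: x=[1.9776] v=[-1.9221]
Step 31: x=[1.7999] v=[-1.7768]
Step 32: x=[1.6378] v=[-1.6208]
Step 33: x=[1.4923] v=[-1.4551]
Step 34: x=[1.3642] v=[-1.2806]
Step 35: x=[1.2544] v=[-1.0985]
Step 36: x=[1.1634] v=[-0.9098]
Step 37: x=[1.0918] v=[-0.7156]
Step 38: x=[1.0401] v=[-0.5171]
Step 39: x=[1.0086] v=[-0.3155]
Step 40: x=[0.9974] v=[-0.1120]
Step 41: x=[1.0066] v=[0.0922]
First v>=0 after going negative at step 41, time=4.1000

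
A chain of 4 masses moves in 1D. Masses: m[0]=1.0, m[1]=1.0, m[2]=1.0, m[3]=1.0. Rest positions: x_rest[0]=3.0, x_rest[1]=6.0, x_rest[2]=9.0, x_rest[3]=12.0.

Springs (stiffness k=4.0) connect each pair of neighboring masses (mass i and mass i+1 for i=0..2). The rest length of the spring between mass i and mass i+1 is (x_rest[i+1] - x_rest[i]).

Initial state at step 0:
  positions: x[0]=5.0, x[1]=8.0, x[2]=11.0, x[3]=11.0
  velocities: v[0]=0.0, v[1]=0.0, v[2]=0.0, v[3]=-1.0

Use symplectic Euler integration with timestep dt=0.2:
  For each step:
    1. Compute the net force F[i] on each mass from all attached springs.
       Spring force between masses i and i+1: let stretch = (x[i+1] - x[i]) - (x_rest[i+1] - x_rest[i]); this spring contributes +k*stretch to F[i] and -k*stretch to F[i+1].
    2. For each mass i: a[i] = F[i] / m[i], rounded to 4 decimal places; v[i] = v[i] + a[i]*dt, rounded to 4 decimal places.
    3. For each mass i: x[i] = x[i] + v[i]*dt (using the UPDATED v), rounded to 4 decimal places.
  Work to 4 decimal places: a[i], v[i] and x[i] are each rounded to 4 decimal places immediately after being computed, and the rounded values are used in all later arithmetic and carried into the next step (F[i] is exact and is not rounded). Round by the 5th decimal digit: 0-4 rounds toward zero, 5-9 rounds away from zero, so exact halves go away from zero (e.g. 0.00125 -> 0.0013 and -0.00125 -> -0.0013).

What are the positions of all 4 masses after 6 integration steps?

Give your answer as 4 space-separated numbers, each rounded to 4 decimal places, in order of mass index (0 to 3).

Answer: 4.3916 6.0943 9.4485 13.8656

Derivation:
Step 0: x=[5.0000 8.0000 11.0000 11.0000] v=[0.0000 0.0000 0.0000 -1.0000]
Step 1: x=[5.0000 8.0000 10.5200 11.2800] v=[0.0000 0.0000 -2.4000 1.4000]
Step 2: x=[5.0000 7.9232 9.7584 11.9184] v=[0.0000 -0.3840 -3.8080 3.1920]
Step 3: x=[4.9877 7.6723 9.0488 12.6912] v=[-0.0614 -1.2544 -3.5482 3.8640]
Step 4: x=[4.9250 7.2121 8.7017 13.3612] v=[-0.3137 -2.3009 -1.7355 3.3501]
Step 5: x=[4.7482 6.6243 8.8618 13.7657] v=[-0.8840 -2.9389 0.8004 2.0225]
Step 6: x=[4.3916 6.0943 9.4485 13.8656] v=[-1.7831 -2.6498 2.9335 0.4994]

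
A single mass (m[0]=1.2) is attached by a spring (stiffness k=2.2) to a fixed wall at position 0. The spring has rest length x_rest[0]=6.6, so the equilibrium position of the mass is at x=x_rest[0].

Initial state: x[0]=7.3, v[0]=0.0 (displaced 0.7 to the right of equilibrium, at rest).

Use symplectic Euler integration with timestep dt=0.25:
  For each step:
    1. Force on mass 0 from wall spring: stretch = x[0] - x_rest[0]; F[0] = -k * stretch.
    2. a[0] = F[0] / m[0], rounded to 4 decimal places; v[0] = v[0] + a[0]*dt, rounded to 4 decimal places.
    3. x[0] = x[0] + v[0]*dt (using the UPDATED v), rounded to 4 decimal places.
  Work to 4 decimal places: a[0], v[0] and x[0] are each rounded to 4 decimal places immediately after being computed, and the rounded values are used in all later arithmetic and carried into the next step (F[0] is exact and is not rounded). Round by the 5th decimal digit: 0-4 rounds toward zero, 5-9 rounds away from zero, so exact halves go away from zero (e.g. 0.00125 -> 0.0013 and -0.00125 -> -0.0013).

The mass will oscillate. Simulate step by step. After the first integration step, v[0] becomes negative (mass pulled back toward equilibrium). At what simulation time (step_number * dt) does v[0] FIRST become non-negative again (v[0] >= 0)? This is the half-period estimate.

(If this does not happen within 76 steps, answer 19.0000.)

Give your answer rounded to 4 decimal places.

Answer: 2.5000

Derivation:
Step 0: x=[7.3000] v=[0.0000]
Step 1: x=[7.2198] v=[-0.3208]
Step 2: x=[7.0686] v=[-0.6049]
Step 3: x=[6.8637] v=[-0.8197]
Step 4: x=[6.6286] v=[-0.9406]
Step 5: x=[6.3902] v=[-0.9537]
Step 6: x=[6.1758] v=[-0.8576]
Step 7: x=[6.0100] v=[-0.6632]
Step 8: x=[5.9118] v=[-0.3928]
Step 9: x=[5.8925] v=[-0.0774]
Step 10: x=[5.9542] v=[0.2469]
First v>=0 after going negative at step 10, time=2.5000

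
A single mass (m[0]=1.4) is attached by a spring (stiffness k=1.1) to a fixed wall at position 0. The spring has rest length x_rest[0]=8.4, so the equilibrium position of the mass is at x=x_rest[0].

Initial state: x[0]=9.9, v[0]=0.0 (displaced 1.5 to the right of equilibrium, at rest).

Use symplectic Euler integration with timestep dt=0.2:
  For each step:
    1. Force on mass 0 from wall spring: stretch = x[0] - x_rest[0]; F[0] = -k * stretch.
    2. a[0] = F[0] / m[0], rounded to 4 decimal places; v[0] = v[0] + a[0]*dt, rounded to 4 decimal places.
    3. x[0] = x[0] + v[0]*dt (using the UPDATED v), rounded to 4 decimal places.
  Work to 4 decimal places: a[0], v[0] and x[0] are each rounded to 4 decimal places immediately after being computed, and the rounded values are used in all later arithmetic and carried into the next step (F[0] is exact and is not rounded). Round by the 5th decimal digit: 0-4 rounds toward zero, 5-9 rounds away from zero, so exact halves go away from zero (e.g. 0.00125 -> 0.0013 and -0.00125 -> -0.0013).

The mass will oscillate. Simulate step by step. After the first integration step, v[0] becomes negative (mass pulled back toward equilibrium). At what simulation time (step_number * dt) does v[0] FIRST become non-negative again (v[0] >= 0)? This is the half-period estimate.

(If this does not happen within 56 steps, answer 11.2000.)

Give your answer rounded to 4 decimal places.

Step 0: x=[9.9000] v=[0.0000]
Step 1: x=[9.8529] v=[-0.2357]
Step 2: x=[9.7601] v=[-0.4640]
Step 3: x=[9.6246] v=[-0.6777]
Step 4: x=[9.4506] v=[-0.8701]
Step 5: x=[9.2436] v=[-1.0352]
Step 6: x=[9.0100] v=[-1.1678]
Step 7: x=[8.7573] v=[-1.2637]
Step 8: x=[8.4933] v=[-1.3198]
Step 9: x=[8.2264] v=[-1.3345]
Step 10: x=[7.9650] v=[-1.3072]
Step 11: x=[7.7172] v=[-1.2388]
Step 12: x=[7.4909] v=[-1.1315]
Step 13: x=[7.2932] v=[-0.9886]
Step 14: x=[7.1303] v=[-0.8147]
Step 15: x=[7.0073] v=[-0.6152]
Step 16: x=[6.9280] v=[-0.3963]
Step 17: x=[6.8950] v=[-0.1650]
Step 18: x=[6.9093] v=[0.0715]
First v>=0 after going negative at step 18, time=3.6000

Answer: 3.6000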